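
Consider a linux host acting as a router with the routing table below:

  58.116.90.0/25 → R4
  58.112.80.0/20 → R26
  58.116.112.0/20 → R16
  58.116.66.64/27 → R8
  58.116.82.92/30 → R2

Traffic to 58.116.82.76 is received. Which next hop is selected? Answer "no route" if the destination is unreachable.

no route

No entry's prefix contains 58.116.82.76; there is no default route.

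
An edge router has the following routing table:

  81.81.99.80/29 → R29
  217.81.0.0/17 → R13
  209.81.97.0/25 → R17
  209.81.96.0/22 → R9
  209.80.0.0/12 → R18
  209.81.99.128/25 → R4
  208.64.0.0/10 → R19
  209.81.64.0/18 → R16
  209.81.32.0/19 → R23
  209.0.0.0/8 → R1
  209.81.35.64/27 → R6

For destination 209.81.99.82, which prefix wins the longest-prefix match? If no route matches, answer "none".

Entries matching 209.81.99.82:
  209.0.0.0/8 (209.0.0.0 - 209.255.255.255)
  209.80.0.0/12 (209.80.0.0 - 209.95.255.255)
  209.81.64.0/18 (209.81.64.0 - 209.81.127.255)
  209.81.96.0/22 (209.81.96.0 - 209.81.99.255)
Most specific is 209.81.96.0/22.

209.81.96.0/22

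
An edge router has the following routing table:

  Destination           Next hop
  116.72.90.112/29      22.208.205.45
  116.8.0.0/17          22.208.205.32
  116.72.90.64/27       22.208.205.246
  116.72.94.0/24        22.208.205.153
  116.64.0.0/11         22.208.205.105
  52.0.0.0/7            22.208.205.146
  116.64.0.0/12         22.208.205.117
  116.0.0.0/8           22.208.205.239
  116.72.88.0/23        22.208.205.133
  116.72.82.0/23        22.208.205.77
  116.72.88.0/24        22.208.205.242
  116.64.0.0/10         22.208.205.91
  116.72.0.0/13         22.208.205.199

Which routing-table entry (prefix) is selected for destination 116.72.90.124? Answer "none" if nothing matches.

116.72.0.0/13

Entries matching 116.72.90.124:
  116.0.0.0/8 (116.0.0.0 - 116.255.255.255)
  116.64.0.0/10 (116.64.0.0 - 116.127.255.255)
  116.64.0.0/11 (116.64.0.0 - 116.95.255.255)
  116.64.0.0/12 (116.64.0.0 - 116.79.255.255)
  116.72.0.0/13 (116.72.0.0 - 116.79.255.255)
Most specific is 116.72.0.0/13.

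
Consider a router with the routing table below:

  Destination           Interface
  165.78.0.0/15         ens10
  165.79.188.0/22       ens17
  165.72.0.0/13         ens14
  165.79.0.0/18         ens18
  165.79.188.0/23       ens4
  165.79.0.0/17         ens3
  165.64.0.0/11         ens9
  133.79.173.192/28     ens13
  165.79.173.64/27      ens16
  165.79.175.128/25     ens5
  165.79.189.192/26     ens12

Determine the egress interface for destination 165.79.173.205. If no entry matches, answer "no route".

ens10

Routes whose prefix contains 165.79.173.205:
  165.64.0.0/11 (165.64.0.0 - 165.95.255.255) -> ens9
  165.72.0.0/13 (165.72.0.0 - 165.79.255.255) -> ens14
  165.78.0.0/15 (165.78.0.0 - 165.79.255.255) -> ens10
More-specific entries that do NOT match:
  133.79.173.192/28 (133.79.173.192 - 133.79.173.207) does not contain 165.79.173.205
  165.79.173.64/27 (165.79.173.64 - 165.79.173.95) does not contain 165.79.173.205
  165.79.189.192/26 (165.79.189.192 - 165.79.189.255) does not contain 165.79.173.205
  165.79.175.128/25 (165.79.175.128 - 165.79.175.255) does not contain 165.79.173.205
  165.79.188.0/23 (165.79.188.0 - 165.79.189.255) does not contain 165.79.173.205
  165.79.188.0/22 (165.79.188.0 - 165.79.191.255) does not contain 165.79.173.205
  165.79.0.0/18 (165.79.0.0 - 165.79.63.255) does not contain 165.79.173.205
  165.79.0.0/17 (165.79.0.0 - 165.79.127.255) does not contain 165.79.173.205
Longest matching prefix is /15 -> interface ens10.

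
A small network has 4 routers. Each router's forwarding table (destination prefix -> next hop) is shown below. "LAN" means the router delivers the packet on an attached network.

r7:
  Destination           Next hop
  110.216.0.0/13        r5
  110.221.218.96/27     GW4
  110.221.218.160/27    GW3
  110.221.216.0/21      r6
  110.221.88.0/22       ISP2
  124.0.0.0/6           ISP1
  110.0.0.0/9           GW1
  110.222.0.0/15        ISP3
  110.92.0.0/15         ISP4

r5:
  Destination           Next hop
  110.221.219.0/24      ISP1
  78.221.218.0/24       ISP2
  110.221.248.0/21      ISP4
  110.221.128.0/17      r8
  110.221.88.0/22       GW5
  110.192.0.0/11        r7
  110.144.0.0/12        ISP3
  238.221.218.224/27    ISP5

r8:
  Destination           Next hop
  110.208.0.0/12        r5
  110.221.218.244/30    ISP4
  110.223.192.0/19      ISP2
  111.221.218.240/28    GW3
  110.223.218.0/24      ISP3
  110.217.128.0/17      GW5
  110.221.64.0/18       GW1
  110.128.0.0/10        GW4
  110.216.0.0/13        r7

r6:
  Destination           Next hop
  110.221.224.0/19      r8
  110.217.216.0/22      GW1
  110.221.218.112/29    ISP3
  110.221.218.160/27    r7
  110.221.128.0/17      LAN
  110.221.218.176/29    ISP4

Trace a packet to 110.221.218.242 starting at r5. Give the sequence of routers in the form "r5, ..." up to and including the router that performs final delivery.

At r5: longest match for 110.221.218.242 is 110.221.128.0/17 -> r8
At r8: longest match for 110.221.218.242 is 110.216.0.0/13 -> r7
At r7: longest match for 110.221.218.242 is 110.221.216.0/21 -> r6
At r6: longest match for 110.221.218.242 is 110.221.128.0/17 -> LAN

r5, r8, r7, r6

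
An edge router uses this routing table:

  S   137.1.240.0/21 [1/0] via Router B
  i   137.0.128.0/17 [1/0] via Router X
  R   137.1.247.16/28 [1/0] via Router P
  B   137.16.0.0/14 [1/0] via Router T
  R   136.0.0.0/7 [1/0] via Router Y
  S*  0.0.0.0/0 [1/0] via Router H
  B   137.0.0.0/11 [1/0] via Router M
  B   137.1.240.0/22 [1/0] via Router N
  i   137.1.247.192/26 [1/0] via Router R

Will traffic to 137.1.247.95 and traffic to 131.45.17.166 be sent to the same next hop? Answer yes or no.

no

137.1.247.95: longest match 137.1.240.0/21 -> Router B
131.45.17.166: longest match 0.0.0.0/0 -> Router H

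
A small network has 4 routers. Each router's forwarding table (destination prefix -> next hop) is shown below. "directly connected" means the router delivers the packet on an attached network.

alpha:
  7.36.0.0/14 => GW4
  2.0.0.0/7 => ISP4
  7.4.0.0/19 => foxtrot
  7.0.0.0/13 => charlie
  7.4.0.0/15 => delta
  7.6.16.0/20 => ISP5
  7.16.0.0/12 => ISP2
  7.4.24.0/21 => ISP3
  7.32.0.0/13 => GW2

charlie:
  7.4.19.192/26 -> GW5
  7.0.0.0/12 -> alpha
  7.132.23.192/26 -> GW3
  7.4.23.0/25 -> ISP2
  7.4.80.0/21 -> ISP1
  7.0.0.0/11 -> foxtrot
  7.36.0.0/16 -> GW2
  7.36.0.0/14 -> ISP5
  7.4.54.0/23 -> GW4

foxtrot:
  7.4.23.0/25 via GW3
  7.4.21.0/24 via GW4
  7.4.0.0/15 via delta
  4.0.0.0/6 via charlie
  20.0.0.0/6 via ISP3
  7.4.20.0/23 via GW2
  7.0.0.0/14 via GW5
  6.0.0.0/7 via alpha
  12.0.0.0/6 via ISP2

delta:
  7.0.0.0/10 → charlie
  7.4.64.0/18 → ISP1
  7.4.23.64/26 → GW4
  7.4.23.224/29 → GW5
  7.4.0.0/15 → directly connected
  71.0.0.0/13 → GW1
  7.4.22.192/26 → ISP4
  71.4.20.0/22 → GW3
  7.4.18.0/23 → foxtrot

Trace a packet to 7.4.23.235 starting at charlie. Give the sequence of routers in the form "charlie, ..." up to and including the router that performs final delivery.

charlie, alpha, foxtrot, delta

At charlie: longest match for 7.4.23.235 is 7.0.0.0/12 -> alpha
At alpha: longest match for 7.4.23.235 is 7.4.0.0/19 -> foxtrot
At foxtrot: longest match for 7.4.23.235 is 7.4.0.0/15 -> delta
At delta: longest match for 7.4.23.235 is 7.4.0.0/15 -> directly connected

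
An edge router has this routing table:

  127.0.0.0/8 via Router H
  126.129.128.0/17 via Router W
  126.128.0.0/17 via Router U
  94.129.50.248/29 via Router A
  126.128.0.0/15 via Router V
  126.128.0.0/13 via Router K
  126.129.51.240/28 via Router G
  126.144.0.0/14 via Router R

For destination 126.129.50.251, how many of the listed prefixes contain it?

2

Prefixes containing 126.129.50.251:
  126.128.0.0/13 (126.128.0.0 - 126.135.255.255)
  126.128.0.0/15 (126.128.0.0 - 126.129.255.255)
Total matching entries: 2.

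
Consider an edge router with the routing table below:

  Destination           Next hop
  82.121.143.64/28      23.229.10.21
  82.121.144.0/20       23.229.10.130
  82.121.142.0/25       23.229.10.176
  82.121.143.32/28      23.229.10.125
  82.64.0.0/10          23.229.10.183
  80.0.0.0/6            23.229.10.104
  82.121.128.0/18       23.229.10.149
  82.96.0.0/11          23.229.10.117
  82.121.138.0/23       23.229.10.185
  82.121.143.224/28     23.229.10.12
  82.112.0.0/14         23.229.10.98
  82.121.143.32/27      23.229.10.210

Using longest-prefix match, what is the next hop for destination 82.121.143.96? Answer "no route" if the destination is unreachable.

23.229.10.149

Routes whose prefix contains 82.121.143.96:
  80.0.0.0/6 (80.0.0.0 - 83.255.255.255) -> 23.229.10.104
  82.64.0.0/10 (82.64.0.0 - 82.127.255.255) -> 23.229.10.183
  82.96.0.0/11 (82.96.0.0 - 82.127.255.255) -> 23.229.10.117
  82.121.128.0/18 (82.121.128.0 - 82.121.191.255) -> 23.229.10.149
More-specific entries that do NOT match:
  82.121.143.64/28 (82.121.143.64 - 82.121.143.79) does not contain 82.121.143.96
  82.121.143.32/28 (82.121.143.32 - 82.121.143.47) does not contain 82.121.143.96
  82.121.143.224/28 (82.121.143.224 - 82.121.143.239) does not contain 82.121.143.96
  82.121.143.32/27 (82.121.143.32 - 82.121.143.63) does not contain 82.121.143.96
  82.121.142.0/25 (82.121.142.0 - 82.121.142.127) does not contain 82.121.143.96
  82.121.138.0/23 (82.121.138.0 - 82.121.139.255) does not contain 82.121.143.96
  82.121.144.0/20 (82.121.144.0 - 82.121.159.255) does not contain 82.121.143.96
Longest matching prefix is /18 -> next hop 23.229.10.149.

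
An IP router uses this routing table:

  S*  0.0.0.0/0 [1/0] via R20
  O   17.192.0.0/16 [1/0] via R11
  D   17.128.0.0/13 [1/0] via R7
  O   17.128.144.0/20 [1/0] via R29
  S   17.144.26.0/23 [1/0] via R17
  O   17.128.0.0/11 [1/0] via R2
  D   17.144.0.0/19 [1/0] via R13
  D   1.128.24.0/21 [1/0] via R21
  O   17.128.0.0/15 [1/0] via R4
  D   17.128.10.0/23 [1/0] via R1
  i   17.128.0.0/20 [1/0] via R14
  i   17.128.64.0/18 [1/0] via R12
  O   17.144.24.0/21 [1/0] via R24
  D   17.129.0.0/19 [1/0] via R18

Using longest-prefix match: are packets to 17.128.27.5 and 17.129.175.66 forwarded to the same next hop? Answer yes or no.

17.128.27.5: longest match 17.128.0.0/15 -> R4
17.129.175.66: longest match 17.128.0.0/15 -> R4

yes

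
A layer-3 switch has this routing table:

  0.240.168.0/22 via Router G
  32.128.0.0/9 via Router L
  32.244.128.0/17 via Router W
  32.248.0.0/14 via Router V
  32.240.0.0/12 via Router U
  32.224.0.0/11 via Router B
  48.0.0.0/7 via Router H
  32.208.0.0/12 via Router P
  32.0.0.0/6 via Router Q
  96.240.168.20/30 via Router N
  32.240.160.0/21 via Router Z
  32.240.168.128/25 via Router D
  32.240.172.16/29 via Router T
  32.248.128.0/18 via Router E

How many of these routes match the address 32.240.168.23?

Prefixes containing 32.240.168.23:
  32.0.0.0/6 (32.0.0.0 - 35.255.255.255)
  32.128.0.0/9 (32.128.0.0 - 32.255.255.255)
  32.224.0.0/11 (32.224.0.0 - 32.255.255.255)
  32.240.0.0/12 (32.240.0.0 - 32.255.255.255)
Total matching entries: 4.

4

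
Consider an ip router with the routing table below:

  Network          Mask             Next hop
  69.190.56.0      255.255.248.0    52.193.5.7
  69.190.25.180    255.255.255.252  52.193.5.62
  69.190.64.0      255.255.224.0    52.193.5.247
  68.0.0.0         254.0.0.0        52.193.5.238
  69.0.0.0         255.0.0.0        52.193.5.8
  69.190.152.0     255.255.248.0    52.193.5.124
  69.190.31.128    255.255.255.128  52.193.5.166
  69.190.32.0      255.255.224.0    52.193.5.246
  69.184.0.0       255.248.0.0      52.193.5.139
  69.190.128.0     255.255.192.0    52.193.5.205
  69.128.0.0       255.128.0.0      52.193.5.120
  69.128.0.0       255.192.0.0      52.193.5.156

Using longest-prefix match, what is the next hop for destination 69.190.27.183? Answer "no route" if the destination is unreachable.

Routes whose prefix contains 69.190.27.183:
  68.0.0.0/7 (68.0.0.0 - 69.255.255.255) -> 52.193.5.238
  69.0.0.0/8 (69.0.0.0 - 69.255.255.255) -> 52.193.5.8
  69.128.0.0/9 (69.128.0.0 - 69.255.255.255) -> 52.193.5.120
  69.128.0.0/10 (69.128.0.0 - 69.191.255.255) -> 52.193.5.156
  69.184.0.0/13 (69.184.0.0 - 69.191.255.255) -> 52.193.5.139
More-specific entries that do NOT match:
  69.190.25.180/30 (69.190.25.180 - 69.190.25.183) does not contain 69.190.27.183
  69.190.31.128/25 (69.190.31.128 - 69.190.31.255) does not contain 69.190.27.183
  69.190.56.0/21 (69.190.56.0 - 69.190.63.255) does not contain 69.190.27.183
  69.190.152.0/21 (69.190.152.0 - 69.190.159.255) does not contain 69.190.27.183
  69.190.64.0/19 (69.190.64.0 - 69.190.95.255) does not contain 69.190.27.183
  69.190.32.0/19 (69.190.32.0 - 69.190.63.255) does not contain 69.190.27.183
  69.190.128.0/18 (69.190.128.0 - 69.190.191.255) does not contain 69.190.27.183
Longest matching prefix is /13 -> next hop 52.193.5.139.

52.193.5.139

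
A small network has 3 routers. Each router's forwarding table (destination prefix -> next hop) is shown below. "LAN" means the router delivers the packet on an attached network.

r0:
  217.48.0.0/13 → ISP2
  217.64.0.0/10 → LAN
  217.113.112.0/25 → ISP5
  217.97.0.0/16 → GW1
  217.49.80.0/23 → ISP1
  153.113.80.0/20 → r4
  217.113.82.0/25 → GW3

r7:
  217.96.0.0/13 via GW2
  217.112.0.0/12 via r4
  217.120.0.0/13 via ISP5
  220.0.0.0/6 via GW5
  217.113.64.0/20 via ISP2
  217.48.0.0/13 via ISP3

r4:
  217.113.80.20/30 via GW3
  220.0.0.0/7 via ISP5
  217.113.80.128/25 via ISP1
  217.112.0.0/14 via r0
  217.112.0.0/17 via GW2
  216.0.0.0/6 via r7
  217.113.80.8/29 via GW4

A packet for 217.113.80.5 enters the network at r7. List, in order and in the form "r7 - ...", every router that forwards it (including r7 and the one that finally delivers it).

At r7: longest match for 217.113.80.5 is 217.112.0.0/12 -> r4
At r4: longest match for 217.113.80.5 is 217.112.0.0/14 -> r0
At r0: longest match for 217.113.80.5 is 217.64.0.0/10 -> LAN

r7 - r4 - r0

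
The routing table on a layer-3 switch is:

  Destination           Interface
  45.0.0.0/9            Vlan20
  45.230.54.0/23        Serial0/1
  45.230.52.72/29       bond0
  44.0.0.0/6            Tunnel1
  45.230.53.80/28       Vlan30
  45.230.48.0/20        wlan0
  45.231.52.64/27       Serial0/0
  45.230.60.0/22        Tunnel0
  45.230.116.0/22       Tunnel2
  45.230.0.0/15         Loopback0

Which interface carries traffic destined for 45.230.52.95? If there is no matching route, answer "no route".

Routes whose prefix contains 45.230.52.95:
  44.0.0.0/6 (44.0.0.0 - 47.255.255.255) -> Tunnel1
  45.230.0.0/15 (45.230.0.0 - 45.231.255.255) -> Loopback0
  45.230.48.0/20 (45.230.48.0 - 45.230.63.255) -> wlan0
More-specific entries that do NOT match:
  45.230.52.72/29 (45.230.52.72 - 45.230.52.79) does not contain 45.230.52.95
  45.230.53.80/28 (45.230.53.80 - 45.230.53.95) does not contain 45.230.52.95
  45.231.52.64/27 (45.231.52.64 - 45.231.52.95) does not contain 45.230.52.95
  45.230.54.0/23 (45.230.54.0 - 45.230.55.255) does not contain 45.230.52.95
  45.230.60.0/22 (45.230.60.0 - 45.230.63.255) does not contain 45.230.52.95
  45.230.116.0/22 (45.230.116.0 - 45.230.119.255) does not contain 45.230.52.95
Longest matching prefix is /20 -> interface wlan0.

wlan0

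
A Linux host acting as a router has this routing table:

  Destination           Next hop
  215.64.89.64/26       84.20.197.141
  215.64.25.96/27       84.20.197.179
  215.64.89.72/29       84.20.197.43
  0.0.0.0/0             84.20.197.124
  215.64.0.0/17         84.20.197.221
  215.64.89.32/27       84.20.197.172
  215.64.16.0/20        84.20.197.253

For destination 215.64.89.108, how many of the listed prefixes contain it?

3

Prefixes containing 215.64.89.108:
  0.0.0.0/0 (default, matches everything)
  215.64.0.0/17 (215.64.0.0 - 215.64.127.255)
  215.64.89.64/26 (215.64.89.64 - 215.64.89.127)
Total matching entries: 3.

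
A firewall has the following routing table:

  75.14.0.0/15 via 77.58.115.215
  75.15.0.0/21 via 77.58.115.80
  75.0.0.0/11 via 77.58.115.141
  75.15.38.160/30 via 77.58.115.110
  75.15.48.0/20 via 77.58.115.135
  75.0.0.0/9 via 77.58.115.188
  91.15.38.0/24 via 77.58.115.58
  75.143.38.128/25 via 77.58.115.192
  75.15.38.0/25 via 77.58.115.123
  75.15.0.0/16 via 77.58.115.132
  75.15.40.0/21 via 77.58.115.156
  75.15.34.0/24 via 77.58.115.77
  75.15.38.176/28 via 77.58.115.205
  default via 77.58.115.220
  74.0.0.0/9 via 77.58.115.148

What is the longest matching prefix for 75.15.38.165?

75.15.0.0/16

Entries matching 75.15.38.165:
  0.0.0.0/0 (default, matches everything)
  75.0.0.0/9 (75.0.0.0 - 75.127.255.255)
  75.0.0.0/11 (75.0.0.0 - 75.31.255.255)
  75.14.0.0/15 (75.14.0.0 - 75.15.255.255)
  75.15.0.0/16 (75.15.0.0 - 75.15.255.255)
Most specific is 75.15.0.0/16.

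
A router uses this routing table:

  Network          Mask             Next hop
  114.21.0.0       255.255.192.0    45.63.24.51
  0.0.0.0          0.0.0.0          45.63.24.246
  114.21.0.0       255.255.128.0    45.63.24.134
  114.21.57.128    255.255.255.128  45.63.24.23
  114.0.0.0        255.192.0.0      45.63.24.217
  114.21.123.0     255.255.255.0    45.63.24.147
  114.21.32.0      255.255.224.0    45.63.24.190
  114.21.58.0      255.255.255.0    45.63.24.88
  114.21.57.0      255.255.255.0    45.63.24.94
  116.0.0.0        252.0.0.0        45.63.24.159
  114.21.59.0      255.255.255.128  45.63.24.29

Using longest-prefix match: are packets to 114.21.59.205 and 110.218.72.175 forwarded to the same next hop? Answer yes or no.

no

114.21.59.205: longest match 114.21.32.0/19 -> 45.63.24.190
110.218.72.175: longest match 0.0.0.0/0 -> 45.63.24.246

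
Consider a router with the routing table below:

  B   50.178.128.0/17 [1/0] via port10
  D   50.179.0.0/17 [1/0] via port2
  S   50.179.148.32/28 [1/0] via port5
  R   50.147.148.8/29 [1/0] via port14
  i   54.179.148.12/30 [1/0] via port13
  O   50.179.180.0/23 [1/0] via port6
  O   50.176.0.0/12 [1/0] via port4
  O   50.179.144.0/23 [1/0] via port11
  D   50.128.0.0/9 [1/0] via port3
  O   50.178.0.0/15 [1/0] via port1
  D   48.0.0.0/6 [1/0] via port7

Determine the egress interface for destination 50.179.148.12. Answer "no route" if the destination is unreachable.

port1

Routes whose prefix contains 50.179.148.12:
  48.0.0.0/6 (48.0.0.0 - 51.255.255.255) -> port7
  50.128.0.0/9 (50.128.0.0 - 50.255.255.255) -> port3
  50.176.0.0/12 (50.176.0.0 - 50.191.255.255) -> port4
  50.178.0.0/15 (50.178.0.0 - 50.179.255.255) -> port1
More-specific entries that do NOT match:
  54.179.148.12/30 (54.179.148.12 - 54.179.148.15) does not contain 50.179.148.12
  50.147.148.8/29 (50.147.148.8 - 50.147.148.15) does not contain 50.179.148.12
  50.179.148.32/28 (50.179.148.32 - 50.179.148.47) does not contain 50.179.148.12
  50.179.180.0/23 (50.179.180.0 - 50.179.181.255) does not contain 50.179.148.12
  50.179.144.0/23 (50.179.144.0 - 50.179.145.255) does not contain 50.179.148.12
  50.178.128.0/17 (50.178.128.0 - 50.178.255.255) does not contain 50.179.148.12
  50.179.0.0/17 (50.179.0.0 - 50.179.127.255) does not contain 50.179.148.12
Longest matching prefix is /15 -> interface port1.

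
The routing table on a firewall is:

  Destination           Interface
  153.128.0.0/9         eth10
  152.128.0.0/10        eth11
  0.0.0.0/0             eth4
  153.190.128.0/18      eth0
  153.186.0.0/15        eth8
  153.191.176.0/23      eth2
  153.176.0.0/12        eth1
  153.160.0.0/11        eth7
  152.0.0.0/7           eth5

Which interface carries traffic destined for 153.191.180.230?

Routes whose prefix contains 153.191.180.230:
  0.0.0.0/0 (default, matches everything) -> eth4
  152.0.0.0/7 (152.0.0.0 - 153.255.255.255) -> eth5
  153.128.0.0/9 (153.128.0.0 - 153.255.255.255) -> eth10
  153.160.0.0/11 (153.160.0.0 - 153.191.255.255) -> eth7
  153.176.0.0/12 (153.176.0.0 - 153.191.255.255) -> eth1
More-specific entries that do NOT match:
  153.191.176.0/23 (153.191.176.0 - 153.191.177.255) does not contain 153.191.180.230
  153.190.128.0/18 (153.190.128.0 - 153.190.191.255) does not contain 153.191.180.230
  153.186.0.0/15 (153.186.0.0 - 153.187.255.255) does not contain 153.191.180.230
Longest matching prefix is /12 -> interface eth1.

eth1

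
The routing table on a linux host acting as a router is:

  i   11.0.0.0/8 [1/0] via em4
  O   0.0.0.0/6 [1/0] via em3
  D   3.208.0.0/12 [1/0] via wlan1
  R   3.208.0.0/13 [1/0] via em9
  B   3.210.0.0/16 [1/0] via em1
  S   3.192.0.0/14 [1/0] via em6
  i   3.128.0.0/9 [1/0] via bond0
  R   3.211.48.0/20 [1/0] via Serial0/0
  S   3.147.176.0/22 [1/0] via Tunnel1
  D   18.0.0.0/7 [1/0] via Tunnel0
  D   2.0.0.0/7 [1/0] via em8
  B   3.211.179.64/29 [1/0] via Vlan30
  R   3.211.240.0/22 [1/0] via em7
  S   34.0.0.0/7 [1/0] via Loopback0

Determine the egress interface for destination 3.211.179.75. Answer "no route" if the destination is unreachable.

em9

Routes whose prefix contains 3.211.179.75:
  0.0.0.0/6 (0.0.0.0 - 3.255.255.255) -> em3
  2.0.0.0/7 (2.0.0.0 - 3.255.255.255) -> em8
  3.128.0.0/9 (3.128.0.0 - 3.255.255.255) -> bond0
  3.208.0.0/12 (3.208.0.0 - 3.223.255.255) -> wlan1
  3.208.0.0/13 (3.208.0.0 - 3.215.255.255) -> em9
More-specific entries that do NOT match:
  3.211.179.64/29 (3.211.179.64 - 3.211.179.71) does not contain 3.211.179.75
  3.147.176.0/22 (3.147.176.0 - 3.147.179.255) does not contain 3.211.179.75
  3.211.240.0/22 (3.211.240.0 - 3.211.243.255) does not contain 3.211.179.75
  3.211.48.0/20 (3.211.48.0 - 3.211.63.255) does not contain 3.211.179.75
  3.210.0.0/16 (3.210.0.0 - 3.210.255.255) does not contain 3.211.179.75
  3.192.0.0/14 (3.192.0.0 - 3.195.255.255) does not contain 3.211.179.75
Longest matching prefix is /13 -> interface em9.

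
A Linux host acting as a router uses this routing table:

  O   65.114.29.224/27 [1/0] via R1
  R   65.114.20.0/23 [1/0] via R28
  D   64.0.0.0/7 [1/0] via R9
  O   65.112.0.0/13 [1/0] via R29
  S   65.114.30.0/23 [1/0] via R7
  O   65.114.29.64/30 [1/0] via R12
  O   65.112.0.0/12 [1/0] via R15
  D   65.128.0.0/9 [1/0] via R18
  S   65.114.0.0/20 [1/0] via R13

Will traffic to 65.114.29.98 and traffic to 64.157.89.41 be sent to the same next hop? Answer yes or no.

no

65.114.29.98: longest match 65.112.0.0/13 -> R29
64.157.89.41: longest match 64.0.0.0/7 -> R9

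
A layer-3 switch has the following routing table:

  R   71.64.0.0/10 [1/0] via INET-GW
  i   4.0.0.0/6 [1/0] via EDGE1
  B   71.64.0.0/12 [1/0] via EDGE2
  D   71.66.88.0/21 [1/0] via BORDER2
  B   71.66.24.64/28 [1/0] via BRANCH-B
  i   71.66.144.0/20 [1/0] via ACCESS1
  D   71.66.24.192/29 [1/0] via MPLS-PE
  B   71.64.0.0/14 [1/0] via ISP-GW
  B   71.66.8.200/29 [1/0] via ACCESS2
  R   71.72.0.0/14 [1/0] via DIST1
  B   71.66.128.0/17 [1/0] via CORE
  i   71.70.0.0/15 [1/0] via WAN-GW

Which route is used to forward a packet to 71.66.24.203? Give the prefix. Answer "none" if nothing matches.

71.64.0.0/14

Entries matching 71.66.24.203:
  71.64.0.0/10 (71.64.0.0 - 71.127.255.255)
  71.64.0.0/12 (71.64.0.0 - 71.79.255.255)
  71.64.0.0/14 (71.64.0.0 - 71.67.255.255)
Most specific is 71.64.0.0/14.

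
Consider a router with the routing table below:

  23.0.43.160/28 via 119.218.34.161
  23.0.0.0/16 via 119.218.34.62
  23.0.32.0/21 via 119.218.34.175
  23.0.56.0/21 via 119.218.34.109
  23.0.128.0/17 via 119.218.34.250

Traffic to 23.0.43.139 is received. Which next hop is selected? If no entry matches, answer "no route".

119.218.34.62

Routes whose prefix contains 23.0.43.139:
  23.0.0.0/16 (23.0.0.0 - 23.0.255.255) -> 119.218.34.62
More-specific entries that do NOT match:
  23.0.43.160/28 (23.0.43.160 - 23.0.43.175) does not contain 23.0.43.139
  23.0.32.0/21 (23.0.32.0 - 23.0.39.255) does not contain 23.0.43.139
  23.0.56.0/21 (23.0.56.0 - 23.0.63.255) does not contain 23.0.43.139
  23.0.128.0/17 (23.0.128.0 - 23.0.255.255) does not contain 23.0.43.139
Longest matching prefix is /16 -> next hop 119.218.34.62.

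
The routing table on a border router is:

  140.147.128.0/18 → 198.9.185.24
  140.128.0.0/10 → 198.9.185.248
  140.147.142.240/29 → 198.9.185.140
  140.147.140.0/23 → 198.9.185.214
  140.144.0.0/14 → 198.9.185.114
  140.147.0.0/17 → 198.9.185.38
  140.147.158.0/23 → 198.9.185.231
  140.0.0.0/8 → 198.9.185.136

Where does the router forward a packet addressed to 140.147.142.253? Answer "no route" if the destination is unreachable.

198.9.185.24

Routes whose prefix contains 140.147.142.253:
  140.0.0.0/8 (140.0.0.0 - 140.255.255.255) -> 198.9.185.136
  140.128.0.0/10 (140.128.0.0 - 140.191.255.255) -> 198.9.185.248
  140.144.0.0/14 (140.144.0.0 - 140.147.255.255) -> 198.9.185.114
  140.147.128.0/18 (140.147.128.0 - 140.147.191.255) -> 198.9.185.24
More-specific entries that do NOT match:
  140.147.142.240/29 (140.147.142.240 - 140.147.142.247) does not contain 140.147.142.253
  140.147.140.0/23 (140.147.140.0 - 140.147.141.255) does not contain 140.147.142.253
  140.147.158.0/23 (140.147.158.0 - 140.147.159.255) does not contain 140.147.142.253
Longest matching prefix is /18 -> next hop 198.9.185.24.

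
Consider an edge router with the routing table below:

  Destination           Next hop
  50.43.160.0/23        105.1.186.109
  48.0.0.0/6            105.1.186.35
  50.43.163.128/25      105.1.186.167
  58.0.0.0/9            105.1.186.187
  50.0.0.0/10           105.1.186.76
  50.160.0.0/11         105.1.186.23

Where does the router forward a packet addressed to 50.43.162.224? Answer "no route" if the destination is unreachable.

Routes whose prefix contains 50.43.162.224:
  48.0.0.0/6 (48.0.0.0 - 51.255.255.255) -> 105.1.186.35
  50.0.0.0/10 (50.0.0.0 - 50.63.255.255) -> 105.1.186.76
More-specific entries that do NOT match:
  50.43.163.128/25 (50.43.163.128 - 50.43.163.255) does not contain 50.43.162.224
  50.43.160.0/23 (50.43.160.0 - 50.43.161.255) does not contain 50.43.162.224
  50.160.0.0/11 (50.160.0.0 - 50.191.255.255) does not contain 50.43.162.224
Longest matching prefix is /10 -> next hop 105.1.186.76.

105.1.186.76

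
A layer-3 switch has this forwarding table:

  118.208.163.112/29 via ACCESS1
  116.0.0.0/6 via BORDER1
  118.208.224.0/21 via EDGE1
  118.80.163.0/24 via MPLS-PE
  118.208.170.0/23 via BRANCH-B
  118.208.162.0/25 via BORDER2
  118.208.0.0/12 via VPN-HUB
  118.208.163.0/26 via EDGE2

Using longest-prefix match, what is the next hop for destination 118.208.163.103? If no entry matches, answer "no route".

VPN-HUB

Routes whose prefix contains 118.208.163.103:
  116.0.0.0/6 (116.0.0.0 - 119.255.255.255) -> BORDER1
  118.208.0.0/12 (118.208.0.0 - 118.223.255.255) -> VPN-HUB
More-specific entries that do NOT match:
  118.208.163.112/29 (118.208.163.112 - 118.208.163.119) does not contain 118.208.163.103
  118.208.163.0/26 (118.208.163.0 - 118.208.163.63) does not contain 118.208.163.103
  118.208.162.0/25 (118.208.162.0 - 118.208.162.127) does not contain 118.208.163.103
  118.80.163.0/24 (118.80.163.0 - 118.80.163.255) does not contain 118.208.163.103
  118.208.170.0/23 (118.208.170.0 - 118.208.171.255) does not contain 118.208.163.103
  118.208.224.0/21 (118.208.224.0 - 118.208.231.255) does not contain 118.208.163.103
Longest matching prefix is /12 -> next hop VPN-HUB.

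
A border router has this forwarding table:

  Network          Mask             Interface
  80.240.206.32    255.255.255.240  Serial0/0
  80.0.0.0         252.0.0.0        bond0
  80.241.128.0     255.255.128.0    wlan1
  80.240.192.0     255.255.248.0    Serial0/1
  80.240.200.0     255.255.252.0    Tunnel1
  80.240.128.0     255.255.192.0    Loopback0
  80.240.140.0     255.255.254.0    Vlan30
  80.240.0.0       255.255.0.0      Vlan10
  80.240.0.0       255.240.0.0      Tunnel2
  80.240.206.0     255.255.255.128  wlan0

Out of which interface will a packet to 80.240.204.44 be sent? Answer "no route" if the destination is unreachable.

Routes whose prefix contains 80.240.204.44:
  80.0.0.0/6 (80.0.0.0 - 83.255.255.255) -> bond0
  80.240.0.0/12 (80.240.0.0 - 80.255.255.255) -> Tunnel2
  80.240.0.0/16 (80.240.0.0 - 80.240.255.255) -> Vlan10
More-specific entries that do NOT match:
  80.240.206.32/28 (80.240.206.32 - 80.240.206.47) does not contain 80.240.204.44
  80.240.206.0/25 (80.240.206.0 - 80.240.206.127) does not contain 80.240.204.44
  80.240.140.0/23 (80.240.140.0 - 80.240.141.255) does not contain 80.240.204.44
  80.240.200.0/22 (80.240.200.0 - 80.240.203.255) does not contain 80.240.204.44
  80.240.192.0/21 (80.240.192.0 - 80.240.199.255) does not contain 80.240.204.44
  80.240.128.0/18 (80.240.128.0 - 80.240.191.255) does not contain 80.240.204.44
  80.241.128.0/17 (80.241.128.0 - 80.241.255.255) does not contain 80.240.204.44
Longest matching prefix is /16 -> interface Vlan10.

Vlan10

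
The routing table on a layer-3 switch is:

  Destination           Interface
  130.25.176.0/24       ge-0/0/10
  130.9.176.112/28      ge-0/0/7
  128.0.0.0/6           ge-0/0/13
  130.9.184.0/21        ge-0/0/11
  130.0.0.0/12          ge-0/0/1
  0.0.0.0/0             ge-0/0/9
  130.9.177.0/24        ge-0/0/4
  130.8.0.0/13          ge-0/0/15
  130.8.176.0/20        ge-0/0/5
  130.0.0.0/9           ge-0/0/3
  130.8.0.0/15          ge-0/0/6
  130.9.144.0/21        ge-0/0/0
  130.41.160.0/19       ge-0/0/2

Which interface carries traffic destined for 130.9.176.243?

ge-0/0/6

Routes whose prefix contains 130.9.176.243:
  0.0.0.0/0 (default, matches everything) -> ge-0/0/9
  128.0.0.0/6 (128.0.0.0 - 131.255.255.255) -> ge-0/0/13
  130.0.0.0/9 (130.0.0.0 - 130.127.255.255) -> ge-0/0/3
  130.0.0.0/12 (130.0.0.0 - 130.15.255.255) -> ge-0/0/1
  130.8.0.0/13 (130.8.0.0 - 130.15.255.255) -> ge-0/0/15
  130.8.0.0/15 (130.8.0.0 - 130.9.255.255) -> ge-0/0/6
More-specific entries that do NOT match:
  130.9.176.112/28 (130.9.176.112 - 130.9.176.127) does not contain 130.9.176.243
  130.25.176.0/24 (130.25.176.0 - 130.25.176.255) does not contain 130.9.176.243
  130.9.177.0/24 (130.9.177.0 - 130.9.177.255) does not contain 130.9.176.243
  130.9.184.0/21 (130.9.184.0 - 130.9.191.255) does not contain 130.9.176.243
  130.9.144.0/21 (130.9.144.0 - 130.9.151.255) does not contain 130.9.176.243
  130.8.176.0/20 (130.8.176.0 - 130.8.191.255) does not contain 130.9.176.243
  130.41.160.0/19 (130.41.160.0 - 130.41.191.255) does not contain 130.9.176.243
Longest matching prefix is /15 -> interface ge-0/0/6.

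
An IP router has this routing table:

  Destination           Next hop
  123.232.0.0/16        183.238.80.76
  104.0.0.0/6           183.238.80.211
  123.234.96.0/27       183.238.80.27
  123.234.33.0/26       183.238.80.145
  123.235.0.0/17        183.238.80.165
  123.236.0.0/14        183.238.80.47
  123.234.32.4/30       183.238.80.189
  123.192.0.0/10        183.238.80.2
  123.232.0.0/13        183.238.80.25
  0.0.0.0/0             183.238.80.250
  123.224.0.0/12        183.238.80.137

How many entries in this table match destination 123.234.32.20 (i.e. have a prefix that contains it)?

Prefixes containing 123.234.32.20:
  0.0.0.0/0 (default, matches everything)
  123.192.0.0/10 (123.192.0.0 - 123.255.255.255)
  123.224.0.0/12 (123.224.0.0 - 123.239.255.255)
  123.232.0.0/13 (123.232.0.0 - 123.239.255.255)
Total matching entries: 4.

4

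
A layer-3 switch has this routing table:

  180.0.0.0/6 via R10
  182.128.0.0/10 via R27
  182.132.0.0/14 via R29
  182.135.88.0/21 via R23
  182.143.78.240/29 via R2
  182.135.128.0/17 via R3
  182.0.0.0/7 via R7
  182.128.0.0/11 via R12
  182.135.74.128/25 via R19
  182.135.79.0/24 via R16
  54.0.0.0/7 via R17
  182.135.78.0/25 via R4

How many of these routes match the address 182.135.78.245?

Prefixes containing 182.135.78.245:
  180.0.0.0/6 (180.0.0.0 - 183.255.255.255)
  182.0.0.0/7 (182.0.0.0 - 183.255.255.255)
  182.128.0.0/10 (182.128.0.0 - 182.191.255.255)
  182.128.0.0/11 (182.128.0.0 - 182.159.255.255)
  182.132.0.0/14 (182.132.0.0 - 182.135.255.255)
Total matching entries: 5.

5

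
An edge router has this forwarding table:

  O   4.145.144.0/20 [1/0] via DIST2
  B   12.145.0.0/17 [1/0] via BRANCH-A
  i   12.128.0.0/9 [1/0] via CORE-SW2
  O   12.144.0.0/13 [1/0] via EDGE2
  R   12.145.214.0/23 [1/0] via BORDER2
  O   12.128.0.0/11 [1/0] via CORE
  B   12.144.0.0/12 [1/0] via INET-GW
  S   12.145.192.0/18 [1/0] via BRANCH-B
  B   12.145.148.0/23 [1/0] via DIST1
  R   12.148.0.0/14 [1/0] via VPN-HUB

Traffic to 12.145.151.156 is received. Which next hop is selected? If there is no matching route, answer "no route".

Routes whose prefix contains 12.145.151.156:
  12.128.0.0/9 (12.128.0.0 - 12.255.255.255) -> CORE-SW2
  12.128.0.0/11 (12.128.0.0 - 12.159.255.255) -> CORE
  12.144.0.0/12 (12.144.0.0 - 12.159.255.255) -> INET-GW
  12.144.0.0/13 (12.144.0.0 - 12.151.255.255) -> EDGE2
More-specific entries that do NOT match:
  12.145.214.0/23 (12.145.214.0 - 12.145.215.255) does not contain 12.145.151.156
  12.145.148.0/23 (12.145.148.0 - 12.145.149.255) does not contain 12.145.151.156
  4.145.144.0/20 (4.145.144.0 - 4.145.159.255) does not contain 12.145.151.156
  12.145.192.0/18 (12.145.192.0 - 12.145.255.255) does not contain 12.145.151.156
  12.145.0.0/17 (12.145.0.0 - 12.145.127.255) does not contain 12.145.151.156
  12.148.0.0/14 (12.148.0.0 - 12.151.255.255) does not contain 12.145.151.156
Longest matching prefix is /13 -> next hop EDGE2.

EDGE2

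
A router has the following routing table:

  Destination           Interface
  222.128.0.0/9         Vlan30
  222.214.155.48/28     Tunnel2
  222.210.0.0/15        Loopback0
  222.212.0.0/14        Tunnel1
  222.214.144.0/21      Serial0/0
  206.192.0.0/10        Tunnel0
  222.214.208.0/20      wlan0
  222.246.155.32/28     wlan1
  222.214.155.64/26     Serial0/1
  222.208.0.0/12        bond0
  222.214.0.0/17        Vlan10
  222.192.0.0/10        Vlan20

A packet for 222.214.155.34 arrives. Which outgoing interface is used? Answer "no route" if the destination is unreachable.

Tunnel1

Routes whose prefix contains 222.214.155.34:
  222.128.0.0/9 (222.128.0.0 - 222.255.255.255) -> Vlan30
  222.192.0.0/10 (222.192.0.0 - 222.255.255.255) -> Vlan20
  222.208.0.0/12 (222.208.0.0 - 222.223.255.255) -> bond0
  222.212.0.0/14 (222.212.0.0 - 222.215.255.255) -> Tunnel1
More-specific entries that do NOT match:
  222.214.155.48/28 (222.214.155.48 - 222.214.155.63) does not contain 222.214.155.34
  222.246.155.32/28 (222.246.155.32 - 222.246.155.47) does not contain 222.214.155.34
  222.214.155.64/26 (222.214.155.64 - 222.214.155.127) does not contain 222.214.155.34
  222.214.144.0/21 (222.214.144.0 - 222.214.151.255) does not contain 222.214.155.34
  222.214.208.0/20 (222.214.208.0 - 222.214.223.255) does not contain 222.214.155.34
  222.214.0.0/17 (222.214.0.0 - 222.214.127.255) does not contain 222.214.155.34
  222.210.0.0/15 (222.210.0.0 - 222.211.255.255) does not contain 222.214.155.34
Longest matching prefix is /14 -> interface Tunnel1.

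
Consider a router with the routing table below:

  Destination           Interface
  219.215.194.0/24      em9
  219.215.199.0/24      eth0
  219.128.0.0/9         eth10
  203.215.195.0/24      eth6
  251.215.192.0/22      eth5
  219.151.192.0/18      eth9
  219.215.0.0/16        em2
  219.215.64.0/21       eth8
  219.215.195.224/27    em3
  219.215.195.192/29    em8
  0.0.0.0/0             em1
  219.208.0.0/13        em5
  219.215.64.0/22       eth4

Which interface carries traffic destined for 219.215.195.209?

em2

Routes whose prefix contains 219.215.195.209:
  0.0.0.0/0 (default, matches everything) -> em1
  219.128.0.0/9 (219.128.0.0 - 219.255.255.255) -> eth10
  219.208.0.0/13 (219.208.0.0 - 219.215.255.255) -> em5
  219.215.0.0/16 (219.215.0.0 - 219.215.255.255) -> em2
More-specific entries that do NOT match:
  219.215.195.192/29 (219.215.195.192 - 219.215.195.199) does not contain 219.215.195.209
  219.215.195.224/27 (219.215.195.224 - 219.215.195.255) does not contain 219.215.195.209
  219.215.194.0/24 (219.215.194.0 - 219.215.194.255) does not contain 219.215.195.209
  219.215.199.0/24 (219.215.199.0 - 219.215.199.255) does not contain 219.215.195.209
  203.215.195.0/24 (203.215.195.0 - 203.215.195.255) does not contain 219.215.195.209
  251.215.192.0/22 (251.215.192.0 - 251.215.195.255) does not contain 219.215.195.209
  219.215.64.0/22 (219.215.64.0 - 219.215.67.255) does not contain 219.215.195.209
  219.215.64.0/21 (219.215.64.0 - 219.215.71.255) does not contain 219.215.195.209
  219.151.192.0/18 (219.151.192.0 - 219.151.255.255) does not contain 219.215.195.209
Longest matching prefix is /16 -> interface em2.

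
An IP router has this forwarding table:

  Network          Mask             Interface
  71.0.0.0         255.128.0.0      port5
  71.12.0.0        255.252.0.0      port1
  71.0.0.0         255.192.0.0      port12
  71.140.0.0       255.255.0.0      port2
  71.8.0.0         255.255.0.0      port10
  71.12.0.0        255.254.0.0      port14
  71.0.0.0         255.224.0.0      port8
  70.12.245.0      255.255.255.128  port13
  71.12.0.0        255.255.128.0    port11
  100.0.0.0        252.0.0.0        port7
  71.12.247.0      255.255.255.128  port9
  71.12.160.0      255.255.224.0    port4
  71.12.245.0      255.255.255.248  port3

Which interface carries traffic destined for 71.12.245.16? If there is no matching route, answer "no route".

port14

Routes whose prefix contains 71.12.245.16:
  71.0.0.0/9 (71.0.0.0 - 71.127.255.255) -> port5
  71.0.0.0/10 (71.0.0.0 - 71.63.255.255) -> port12
  71.0.0.0/11 (71.0.0.0 - 71.31.255.255) -> port8
  71.12.0.0/14 (71.12.0.0 - 71.15.255.255) -> port1
  71.12.0.0/15 (71.12.0.0 - 71.13.255.255) -> port14
More-specific entries that do NOT match:
  71.12.245.0/29 (71.12.245.0 - 71.12.245.7) does not contain 71.12.245.16
  70.12.245.0/25 (70.12.245.0 - 70.12.245.127) does not contain 71.12.245.16
  71.12.247.0/25 (71.12.247.0 - 71.12.247.127) does not contain 71.12.245.16
  71.12.160.0/19 (71.12.160.0 - 71.12.191.255) does not contain 71.12.245.16
  71.12.0.0/17 (71.12.0.0 - 71.12.127.255) does not contain 71.12.245.16
  71.140.0.0/16 (71.140.0.0 - 71.140.255.255) does not contain 71.12.245.16
  71.8.0.0/16 (71.8.0.0 - 71.8.255.255) does not contain 71.12.245.16
Longest matching prefix is /15 -> interface port14.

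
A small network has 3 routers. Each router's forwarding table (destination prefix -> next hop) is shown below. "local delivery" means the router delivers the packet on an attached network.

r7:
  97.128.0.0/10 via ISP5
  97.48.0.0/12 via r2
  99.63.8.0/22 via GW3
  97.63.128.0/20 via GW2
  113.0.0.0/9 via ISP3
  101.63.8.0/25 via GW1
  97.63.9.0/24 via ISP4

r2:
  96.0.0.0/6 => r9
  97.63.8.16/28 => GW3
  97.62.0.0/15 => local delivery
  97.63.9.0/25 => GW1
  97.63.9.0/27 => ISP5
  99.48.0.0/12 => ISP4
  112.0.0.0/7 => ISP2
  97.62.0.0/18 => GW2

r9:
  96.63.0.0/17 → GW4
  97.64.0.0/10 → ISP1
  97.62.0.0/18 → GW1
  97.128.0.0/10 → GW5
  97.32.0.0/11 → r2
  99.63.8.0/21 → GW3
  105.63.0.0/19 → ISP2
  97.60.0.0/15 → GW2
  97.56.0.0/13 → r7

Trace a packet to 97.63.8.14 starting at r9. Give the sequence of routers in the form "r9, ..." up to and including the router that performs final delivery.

At r9: longest match for 97.63.8.14 is 97.56.0.0/13 -> r7
At r7: longest match for 97.63.8.14 is 97.48.0.0/12 -> r2
At r2: longest match for 97.63.8.14 is 97.62.0.0/15 -> local delivery

r9, r7, r2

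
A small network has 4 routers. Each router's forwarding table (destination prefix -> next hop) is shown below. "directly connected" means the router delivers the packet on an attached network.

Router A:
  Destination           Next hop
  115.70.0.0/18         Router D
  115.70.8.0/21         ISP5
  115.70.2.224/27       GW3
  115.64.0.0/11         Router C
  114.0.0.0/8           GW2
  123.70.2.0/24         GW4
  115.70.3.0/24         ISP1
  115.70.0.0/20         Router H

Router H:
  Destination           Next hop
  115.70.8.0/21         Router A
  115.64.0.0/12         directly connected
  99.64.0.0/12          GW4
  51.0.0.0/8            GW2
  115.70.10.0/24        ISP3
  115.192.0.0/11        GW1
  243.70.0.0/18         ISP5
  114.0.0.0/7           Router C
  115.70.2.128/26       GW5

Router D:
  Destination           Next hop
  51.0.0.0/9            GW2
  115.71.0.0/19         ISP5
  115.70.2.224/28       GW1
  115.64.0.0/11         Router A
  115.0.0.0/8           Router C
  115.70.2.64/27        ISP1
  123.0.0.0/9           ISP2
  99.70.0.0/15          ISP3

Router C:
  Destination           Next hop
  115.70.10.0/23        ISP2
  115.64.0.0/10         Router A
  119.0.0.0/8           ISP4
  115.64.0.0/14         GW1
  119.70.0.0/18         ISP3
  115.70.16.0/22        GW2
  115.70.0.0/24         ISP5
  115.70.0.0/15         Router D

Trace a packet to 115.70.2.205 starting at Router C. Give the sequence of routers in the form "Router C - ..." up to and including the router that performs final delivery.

At Router C: longest match for 115.70.2.205 is 115.70.0.0/15 -> Router D
At Router D: longest match for 115.70.2.205 is 115.64.0.0/11 -> Router A
At Router A: longest match for 115.70.2.205 is 115.70.0.0/20 -> Router H
At Router H: longest match for 115.70.2.205 is 115.64.0.0/12 -> directly connected

Router C - Router D - Router A - Router H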